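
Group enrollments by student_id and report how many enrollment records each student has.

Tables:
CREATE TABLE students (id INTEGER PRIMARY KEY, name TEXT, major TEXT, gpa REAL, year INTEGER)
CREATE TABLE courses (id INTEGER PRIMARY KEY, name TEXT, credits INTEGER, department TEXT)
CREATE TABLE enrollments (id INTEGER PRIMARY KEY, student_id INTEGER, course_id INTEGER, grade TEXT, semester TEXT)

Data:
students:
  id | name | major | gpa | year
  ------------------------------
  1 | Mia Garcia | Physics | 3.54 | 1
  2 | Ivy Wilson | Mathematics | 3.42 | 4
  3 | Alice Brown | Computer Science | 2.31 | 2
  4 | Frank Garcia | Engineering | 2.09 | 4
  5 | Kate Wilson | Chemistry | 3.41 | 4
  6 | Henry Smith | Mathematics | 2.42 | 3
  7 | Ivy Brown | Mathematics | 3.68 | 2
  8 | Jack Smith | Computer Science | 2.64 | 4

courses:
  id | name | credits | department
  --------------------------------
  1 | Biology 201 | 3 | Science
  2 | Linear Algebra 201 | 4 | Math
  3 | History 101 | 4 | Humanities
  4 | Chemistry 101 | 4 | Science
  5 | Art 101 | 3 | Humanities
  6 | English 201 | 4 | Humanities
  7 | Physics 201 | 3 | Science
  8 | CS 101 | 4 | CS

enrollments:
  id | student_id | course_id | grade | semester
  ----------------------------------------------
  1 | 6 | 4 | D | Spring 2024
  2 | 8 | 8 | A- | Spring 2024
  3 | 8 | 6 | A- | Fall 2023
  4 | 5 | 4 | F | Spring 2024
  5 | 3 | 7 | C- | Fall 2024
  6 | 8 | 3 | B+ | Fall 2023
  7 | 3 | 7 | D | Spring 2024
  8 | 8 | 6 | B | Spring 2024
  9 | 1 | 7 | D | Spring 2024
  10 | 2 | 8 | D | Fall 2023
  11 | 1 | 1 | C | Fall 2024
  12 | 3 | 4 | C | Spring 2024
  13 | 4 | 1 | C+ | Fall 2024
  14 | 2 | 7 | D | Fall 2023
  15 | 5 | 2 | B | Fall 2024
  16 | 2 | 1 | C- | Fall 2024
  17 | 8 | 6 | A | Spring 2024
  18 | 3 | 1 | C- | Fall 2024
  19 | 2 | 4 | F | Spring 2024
SELECT student_id, COUNT(*) AS enrollment_count FROM enrollments GROUP BY student_id

Execution result:
student_id | enrollment_count
1 | 2
2 | 4
3 | 4
4 | 1
5 | 2
6 | 1
8 | 5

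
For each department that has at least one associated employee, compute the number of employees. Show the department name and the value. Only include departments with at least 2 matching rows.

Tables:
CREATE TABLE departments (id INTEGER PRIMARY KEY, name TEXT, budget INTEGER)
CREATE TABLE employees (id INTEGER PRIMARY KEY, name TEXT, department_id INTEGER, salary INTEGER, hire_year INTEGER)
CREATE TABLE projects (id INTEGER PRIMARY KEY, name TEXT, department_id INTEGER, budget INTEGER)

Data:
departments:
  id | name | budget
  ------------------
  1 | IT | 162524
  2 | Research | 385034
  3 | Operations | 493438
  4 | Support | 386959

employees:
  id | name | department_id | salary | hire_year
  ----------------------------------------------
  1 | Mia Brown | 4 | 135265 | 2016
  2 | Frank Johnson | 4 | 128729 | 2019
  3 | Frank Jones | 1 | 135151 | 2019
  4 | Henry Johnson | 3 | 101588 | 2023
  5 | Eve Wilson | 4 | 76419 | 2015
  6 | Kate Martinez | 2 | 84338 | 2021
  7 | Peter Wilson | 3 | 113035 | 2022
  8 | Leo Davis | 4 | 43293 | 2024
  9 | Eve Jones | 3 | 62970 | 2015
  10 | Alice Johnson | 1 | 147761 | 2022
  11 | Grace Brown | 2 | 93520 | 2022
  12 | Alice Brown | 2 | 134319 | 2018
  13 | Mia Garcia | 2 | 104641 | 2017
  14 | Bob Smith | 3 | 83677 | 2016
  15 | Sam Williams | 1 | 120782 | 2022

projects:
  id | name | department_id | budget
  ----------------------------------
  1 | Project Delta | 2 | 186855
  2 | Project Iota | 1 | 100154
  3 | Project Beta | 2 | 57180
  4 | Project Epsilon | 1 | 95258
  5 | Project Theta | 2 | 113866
SELECT p.name, COUNT(*) AS n FROM employees c JOIN departments p ON c.department_id = p.id GROUP BY p.id, p.name HAVING COUNT(*) >= 2

Execution result:
name | n
IT | 3
Research | 4
Operations | 4
Support | 4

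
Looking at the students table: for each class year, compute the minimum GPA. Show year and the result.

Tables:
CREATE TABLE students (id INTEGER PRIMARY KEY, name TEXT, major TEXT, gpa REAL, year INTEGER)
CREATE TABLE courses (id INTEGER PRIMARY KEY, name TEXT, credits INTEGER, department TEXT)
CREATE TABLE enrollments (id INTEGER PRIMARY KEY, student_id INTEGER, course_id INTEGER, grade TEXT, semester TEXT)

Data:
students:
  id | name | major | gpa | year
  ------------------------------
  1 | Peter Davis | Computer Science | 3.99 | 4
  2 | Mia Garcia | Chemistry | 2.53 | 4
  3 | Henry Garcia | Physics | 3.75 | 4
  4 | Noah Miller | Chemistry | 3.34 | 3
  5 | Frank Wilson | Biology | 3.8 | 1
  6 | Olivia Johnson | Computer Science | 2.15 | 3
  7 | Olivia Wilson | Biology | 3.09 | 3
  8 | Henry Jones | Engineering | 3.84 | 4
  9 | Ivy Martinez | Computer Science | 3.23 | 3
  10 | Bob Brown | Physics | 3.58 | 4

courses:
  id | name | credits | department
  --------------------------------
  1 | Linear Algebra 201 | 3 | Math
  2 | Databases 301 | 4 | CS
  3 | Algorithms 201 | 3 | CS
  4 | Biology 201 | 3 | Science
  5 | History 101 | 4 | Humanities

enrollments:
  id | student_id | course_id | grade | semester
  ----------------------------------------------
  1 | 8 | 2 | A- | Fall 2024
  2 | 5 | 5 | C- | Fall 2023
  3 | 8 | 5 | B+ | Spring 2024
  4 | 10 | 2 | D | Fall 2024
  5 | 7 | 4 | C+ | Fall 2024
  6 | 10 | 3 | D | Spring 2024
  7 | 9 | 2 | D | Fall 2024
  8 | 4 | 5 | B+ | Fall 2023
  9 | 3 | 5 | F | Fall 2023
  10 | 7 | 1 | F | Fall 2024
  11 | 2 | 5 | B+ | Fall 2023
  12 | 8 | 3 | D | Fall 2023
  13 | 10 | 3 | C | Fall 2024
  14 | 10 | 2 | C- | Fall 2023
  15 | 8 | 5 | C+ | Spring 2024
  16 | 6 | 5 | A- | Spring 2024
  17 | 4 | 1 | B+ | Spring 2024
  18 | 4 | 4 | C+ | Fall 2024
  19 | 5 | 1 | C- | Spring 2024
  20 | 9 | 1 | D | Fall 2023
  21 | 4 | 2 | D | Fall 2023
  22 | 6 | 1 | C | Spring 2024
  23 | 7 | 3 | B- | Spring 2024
SELECT year, MIN(gpa) AS min_gpa FROM students GROUP BY year

Execution result:
year | min_gpa
1 | 3.80
3 | 2.15
4 | 2.53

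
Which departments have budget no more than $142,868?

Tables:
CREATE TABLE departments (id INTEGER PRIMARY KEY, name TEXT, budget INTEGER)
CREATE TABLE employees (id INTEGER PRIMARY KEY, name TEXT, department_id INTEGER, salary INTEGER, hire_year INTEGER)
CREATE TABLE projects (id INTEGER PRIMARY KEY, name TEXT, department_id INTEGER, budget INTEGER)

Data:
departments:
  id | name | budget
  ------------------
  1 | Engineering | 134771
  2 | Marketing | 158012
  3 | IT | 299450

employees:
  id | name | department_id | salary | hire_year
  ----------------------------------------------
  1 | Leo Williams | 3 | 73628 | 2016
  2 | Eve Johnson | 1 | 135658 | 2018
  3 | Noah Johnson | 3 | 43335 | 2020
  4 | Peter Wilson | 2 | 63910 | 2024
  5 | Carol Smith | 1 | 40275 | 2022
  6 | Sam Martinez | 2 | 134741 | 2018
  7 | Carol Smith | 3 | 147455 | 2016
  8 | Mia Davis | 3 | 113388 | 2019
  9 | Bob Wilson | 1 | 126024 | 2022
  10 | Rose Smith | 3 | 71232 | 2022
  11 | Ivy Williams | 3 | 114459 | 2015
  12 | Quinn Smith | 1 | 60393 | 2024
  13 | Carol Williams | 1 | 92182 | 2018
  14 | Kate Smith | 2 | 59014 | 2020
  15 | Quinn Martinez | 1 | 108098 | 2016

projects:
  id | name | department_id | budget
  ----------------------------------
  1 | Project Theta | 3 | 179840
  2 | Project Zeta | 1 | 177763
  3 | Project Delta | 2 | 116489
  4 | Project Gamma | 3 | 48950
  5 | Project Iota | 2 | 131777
SELECT name, budget FROM departments WHERE budget <= 142868

Execution result:
name | budget
Engineering | 134771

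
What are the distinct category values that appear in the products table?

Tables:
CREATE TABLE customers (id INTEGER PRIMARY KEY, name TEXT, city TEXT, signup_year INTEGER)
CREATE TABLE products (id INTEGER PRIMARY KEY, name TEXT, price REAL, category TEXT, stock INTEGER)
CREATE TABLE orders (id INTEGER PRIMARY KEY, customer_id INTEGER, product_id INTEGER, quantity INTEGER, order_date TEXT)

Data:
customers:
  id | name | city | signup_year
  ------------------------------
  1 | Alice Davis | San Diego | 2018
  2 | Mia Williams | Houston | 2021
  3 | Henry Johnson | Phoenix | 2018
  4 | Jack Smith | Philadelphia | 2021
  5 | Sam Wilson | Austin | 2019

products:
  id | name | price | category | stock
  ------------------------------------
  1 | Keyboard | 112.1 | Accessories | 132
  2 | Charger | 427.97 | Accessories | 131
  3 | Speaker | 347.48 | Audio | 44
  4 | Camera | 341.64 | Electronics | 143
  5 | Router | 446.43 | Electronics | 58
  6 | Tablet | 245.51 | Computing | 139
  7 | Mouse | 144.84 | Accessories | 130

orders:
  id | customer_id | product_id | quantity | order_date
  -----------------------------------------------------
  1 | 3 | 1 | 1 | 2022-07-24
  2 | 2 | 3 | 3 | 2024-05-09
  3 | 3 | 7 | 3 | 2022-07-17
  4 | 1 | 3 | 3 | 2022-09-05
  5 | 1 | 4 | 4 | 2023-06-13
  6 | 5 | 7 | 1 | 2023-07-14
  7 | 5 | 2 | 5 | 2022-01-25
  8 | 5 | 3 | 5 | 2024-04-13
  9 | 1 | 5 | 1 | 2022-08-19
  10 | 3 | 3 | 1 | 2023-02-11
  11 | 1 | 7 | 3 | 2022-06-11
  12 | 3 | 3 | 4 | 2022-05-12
SELECT DISTINCT category FROM products

Execution result:
category
Accessories
Audio
Electronics
Computing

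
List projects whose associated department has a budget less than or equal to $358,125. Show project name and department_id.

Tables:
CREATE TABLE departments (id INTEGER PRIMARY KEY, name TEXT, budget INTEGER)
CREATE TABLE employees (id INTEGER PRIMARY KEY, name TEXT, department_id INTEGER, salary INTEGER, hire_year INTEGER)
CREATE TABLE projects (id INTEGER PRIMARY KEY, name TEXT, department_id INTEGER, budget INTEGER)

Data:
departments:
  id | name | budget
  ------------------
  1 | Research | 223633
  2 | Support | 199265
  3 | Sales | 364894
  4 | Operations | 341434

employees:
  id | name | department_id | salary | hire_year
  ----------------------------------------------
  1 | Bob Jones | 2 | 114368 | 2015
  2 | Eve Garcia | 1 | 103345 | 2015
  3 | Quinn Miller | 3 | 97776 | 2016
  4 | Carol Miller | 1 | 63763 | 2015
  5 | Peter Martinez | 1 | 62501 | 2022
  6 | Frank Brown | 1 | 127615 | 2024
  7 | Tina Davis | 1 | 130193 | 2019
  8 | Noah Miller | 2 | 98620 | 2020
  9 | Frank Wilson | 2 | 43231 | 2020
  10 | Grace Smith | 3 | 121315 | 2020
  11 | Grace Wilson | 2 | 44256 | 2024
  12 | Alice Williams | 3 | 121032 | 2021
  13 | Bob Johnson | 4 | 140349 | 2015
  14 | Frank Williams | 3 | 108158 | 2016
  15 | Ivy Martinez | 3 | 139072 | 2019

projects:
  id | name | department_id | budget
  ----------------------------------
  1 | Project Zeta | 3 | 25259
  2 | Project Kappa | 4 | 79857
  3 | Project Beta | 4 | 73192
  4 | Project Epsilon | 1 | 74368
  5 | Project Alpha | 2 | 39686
SELECT name, department_id FROM projects WHERE department_id IN (SELECT id FROM departments WHERE budget <= 358125)

Execution result:
name | department_id
Project Kappa | 4
Project Beta | 4
Project Epsilon | 1
Project Alpha | 2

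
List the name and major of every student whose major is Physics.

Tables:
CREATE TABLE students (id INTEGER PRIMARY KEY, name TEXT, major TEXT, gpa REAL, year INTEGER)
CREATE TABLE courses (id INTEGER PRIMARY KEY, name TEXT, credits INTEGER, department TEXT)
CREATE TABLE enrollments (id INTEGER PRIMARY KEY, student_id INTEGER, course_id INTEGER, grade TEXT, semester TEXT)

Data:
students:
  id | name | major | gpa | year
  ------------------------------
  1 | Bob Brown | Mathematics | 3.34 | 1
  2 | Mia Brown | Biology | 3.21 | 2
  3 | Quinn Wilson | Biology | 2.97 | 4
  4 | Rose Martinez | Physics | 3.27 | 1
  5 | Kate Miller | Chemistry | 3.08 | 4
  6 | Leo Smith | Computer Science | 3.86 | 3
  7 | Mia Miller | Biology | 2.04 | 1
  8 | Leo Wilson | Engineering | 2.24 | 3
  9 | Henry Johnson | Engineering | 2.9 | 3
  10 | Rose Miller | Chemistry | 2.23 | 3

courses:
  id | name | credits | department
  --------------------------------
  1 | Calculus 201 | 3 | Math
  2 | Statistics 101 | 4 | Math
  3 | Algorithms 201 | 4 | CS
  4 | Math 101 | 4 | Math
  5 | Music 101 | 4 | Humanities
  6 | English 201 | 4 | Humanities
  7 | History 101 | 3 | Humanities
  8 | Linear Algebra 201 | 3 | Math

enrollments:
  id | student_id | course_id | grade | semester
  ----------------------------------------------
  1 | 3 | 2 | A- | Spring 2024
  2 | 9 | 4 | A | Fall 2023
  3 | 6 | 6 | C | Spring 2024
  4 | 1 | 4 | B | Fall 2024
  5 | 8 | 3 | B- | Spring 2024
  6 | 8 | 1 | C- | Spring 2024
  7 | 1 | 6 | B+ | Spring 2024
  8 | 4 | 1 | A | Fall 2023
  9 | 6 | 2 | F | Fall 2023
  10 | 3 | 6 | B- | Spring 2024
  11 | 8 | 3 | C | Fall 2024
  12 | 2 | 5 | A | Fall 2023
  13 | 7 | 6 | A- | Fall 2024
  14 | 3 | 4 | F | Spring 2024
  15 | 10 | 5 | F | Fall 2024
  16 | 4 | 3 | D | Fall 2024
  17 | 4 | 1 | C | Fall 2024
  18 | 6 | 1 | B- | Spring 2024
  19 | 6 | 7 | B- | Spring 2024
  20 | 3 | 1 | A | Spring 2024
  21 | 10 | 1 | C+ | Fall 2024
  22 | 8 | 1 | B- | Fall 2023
SELECT name, major FROM students WHERE major = 'Physics'

Execution result:
name | major
Rose Martinez | Physics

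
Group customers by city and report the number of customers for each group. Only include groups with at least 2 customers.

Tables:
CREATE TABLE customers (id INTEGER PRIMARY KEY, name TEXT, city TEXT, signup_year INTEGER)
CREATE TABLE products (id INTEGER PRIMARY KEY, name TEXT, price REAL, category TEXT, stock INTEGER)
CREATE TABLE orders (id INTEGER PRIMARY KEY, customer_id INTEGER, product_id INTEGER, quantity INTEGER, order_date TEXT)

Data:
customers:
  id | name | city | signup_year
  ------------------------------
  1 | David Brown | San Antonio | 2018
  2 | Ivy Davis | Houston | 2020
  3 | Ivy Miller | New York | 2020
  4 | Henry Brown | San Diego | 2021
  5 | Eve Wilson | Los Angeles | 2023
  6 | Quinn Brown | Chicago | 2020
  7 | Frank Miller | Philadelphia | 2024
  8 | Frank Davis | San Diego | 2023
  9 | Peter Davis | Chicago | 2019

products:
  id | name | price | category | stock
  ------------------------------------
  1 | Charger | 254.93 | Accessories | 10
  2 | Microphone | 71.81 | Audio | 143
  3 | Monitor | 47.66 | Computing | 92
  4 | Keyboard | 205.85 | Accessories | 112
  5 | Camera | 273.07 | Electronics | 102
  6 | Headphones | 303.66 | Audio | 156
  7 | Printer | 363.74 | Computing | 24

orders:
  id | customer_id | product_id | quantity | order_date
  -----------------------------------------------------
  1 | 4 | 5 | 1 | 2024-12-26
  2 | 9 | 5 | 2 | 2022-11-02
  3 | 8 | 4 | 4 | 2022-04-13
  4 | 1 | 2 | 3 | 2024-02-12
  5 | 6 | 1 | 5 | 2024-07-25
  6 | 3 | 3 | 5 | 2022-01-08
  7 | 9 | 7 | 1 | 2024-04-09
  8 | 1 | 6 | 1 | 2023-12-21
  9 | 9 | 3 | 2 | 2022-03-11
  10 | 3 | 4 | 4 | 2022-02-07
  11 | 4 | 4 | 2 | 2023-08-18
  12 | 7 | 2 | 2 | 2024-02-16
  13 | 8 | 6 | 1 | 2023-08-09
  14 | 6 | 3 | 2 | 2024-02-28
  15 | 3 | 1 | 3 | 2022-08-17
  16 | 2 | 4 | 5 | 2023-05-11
SELECT city, COUNT(*) AS n FROM customers GROUP BY city HAVING COUNT(*) >= 2

Execution result:
city | n
Chicago | 2
San Diego | 2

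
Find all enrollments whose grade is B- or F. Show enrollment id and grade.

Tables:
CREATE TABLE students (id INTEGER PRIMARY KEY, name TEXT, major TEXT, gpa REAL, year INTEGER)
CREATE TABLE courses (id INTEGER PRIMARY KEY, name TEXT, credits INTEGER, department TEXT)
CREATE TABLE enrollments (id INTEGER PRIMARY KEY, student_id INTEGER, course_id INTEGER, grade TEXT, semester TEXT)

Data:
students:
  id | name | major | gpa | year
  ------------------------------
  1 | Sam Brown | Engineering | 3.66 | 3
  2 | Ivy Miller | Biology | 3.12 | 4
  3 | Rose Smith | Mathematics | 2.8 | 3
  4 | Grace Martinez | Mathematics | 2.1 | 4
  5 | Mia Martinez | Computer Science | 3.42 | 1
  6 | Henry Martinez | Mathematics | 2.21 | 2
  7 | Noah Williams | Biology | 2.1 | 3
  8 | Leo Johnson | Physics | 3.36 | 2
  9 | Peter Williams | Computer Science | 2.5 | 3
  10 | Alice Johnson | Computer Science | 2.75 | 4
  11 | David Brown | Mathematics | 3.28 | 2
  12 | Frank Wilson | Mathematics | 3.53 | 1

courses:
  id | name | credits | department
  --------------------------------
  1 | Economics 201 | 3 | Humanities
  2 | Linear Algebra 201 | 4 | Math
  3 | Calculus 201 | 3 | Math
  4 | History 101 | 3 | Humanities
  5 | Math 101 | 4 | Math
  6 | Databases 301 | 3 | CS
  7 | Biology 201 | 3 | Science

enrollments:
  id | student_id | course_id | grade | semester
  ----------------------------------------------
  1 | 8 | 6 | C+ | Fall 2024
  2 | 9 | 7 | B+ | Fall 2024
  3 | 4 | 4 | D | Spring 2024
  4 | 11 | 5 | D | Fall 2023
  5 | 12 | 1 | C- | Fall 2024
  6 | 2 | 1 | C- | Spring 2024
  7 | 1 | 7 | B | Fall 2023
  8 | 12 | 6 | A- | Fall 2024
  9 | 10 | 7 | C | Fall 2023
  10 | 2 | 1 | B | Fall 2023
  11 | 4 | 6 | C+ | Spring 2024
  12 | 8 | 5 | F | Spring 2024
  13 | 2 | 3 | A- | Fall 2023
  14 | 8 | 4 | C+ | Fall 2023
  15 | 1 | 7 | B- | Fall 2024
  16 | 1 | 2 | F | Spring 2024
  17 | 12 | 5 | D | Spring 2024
SELECT id, grade FROM enrollments WHERE grade IN ('B-', 'F')

Execution result:
id | grade
12 | F
15 | B-
16 | F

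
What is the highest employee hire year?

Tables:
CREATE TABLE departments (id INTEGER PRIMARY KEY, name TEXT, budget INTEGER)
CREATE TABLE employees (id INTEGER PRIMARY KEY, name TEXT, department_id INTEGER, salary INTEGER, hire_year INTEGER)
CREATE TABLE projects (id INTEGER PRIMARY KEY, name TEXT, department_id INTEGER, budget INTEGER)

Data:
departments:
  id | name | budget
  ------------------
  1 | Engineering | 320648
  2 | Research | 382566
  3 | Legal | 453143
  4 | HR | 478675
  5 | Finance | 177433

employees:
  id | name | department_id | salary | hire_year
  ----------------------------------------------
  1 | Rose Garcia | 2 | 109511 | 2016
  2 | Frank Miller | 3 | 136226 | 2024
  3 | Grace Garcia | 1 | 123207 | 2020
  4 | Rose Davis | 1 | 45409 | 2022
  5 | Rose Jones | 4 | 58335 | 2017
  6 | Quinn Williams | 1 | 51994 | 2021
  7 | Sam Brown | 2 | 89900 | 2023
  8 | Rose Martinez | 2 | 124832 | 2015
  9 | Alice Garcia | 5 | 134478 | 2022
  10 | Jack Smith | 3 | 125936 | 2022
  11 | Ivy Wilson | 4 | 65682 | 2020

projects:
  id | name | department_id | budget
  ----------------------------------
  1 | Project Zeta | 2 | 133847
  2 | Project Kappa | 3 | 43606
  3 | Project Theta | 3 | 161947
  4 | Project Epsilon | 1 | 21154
SELECT MAX(hire_year) FROM employees

Execution result:
2024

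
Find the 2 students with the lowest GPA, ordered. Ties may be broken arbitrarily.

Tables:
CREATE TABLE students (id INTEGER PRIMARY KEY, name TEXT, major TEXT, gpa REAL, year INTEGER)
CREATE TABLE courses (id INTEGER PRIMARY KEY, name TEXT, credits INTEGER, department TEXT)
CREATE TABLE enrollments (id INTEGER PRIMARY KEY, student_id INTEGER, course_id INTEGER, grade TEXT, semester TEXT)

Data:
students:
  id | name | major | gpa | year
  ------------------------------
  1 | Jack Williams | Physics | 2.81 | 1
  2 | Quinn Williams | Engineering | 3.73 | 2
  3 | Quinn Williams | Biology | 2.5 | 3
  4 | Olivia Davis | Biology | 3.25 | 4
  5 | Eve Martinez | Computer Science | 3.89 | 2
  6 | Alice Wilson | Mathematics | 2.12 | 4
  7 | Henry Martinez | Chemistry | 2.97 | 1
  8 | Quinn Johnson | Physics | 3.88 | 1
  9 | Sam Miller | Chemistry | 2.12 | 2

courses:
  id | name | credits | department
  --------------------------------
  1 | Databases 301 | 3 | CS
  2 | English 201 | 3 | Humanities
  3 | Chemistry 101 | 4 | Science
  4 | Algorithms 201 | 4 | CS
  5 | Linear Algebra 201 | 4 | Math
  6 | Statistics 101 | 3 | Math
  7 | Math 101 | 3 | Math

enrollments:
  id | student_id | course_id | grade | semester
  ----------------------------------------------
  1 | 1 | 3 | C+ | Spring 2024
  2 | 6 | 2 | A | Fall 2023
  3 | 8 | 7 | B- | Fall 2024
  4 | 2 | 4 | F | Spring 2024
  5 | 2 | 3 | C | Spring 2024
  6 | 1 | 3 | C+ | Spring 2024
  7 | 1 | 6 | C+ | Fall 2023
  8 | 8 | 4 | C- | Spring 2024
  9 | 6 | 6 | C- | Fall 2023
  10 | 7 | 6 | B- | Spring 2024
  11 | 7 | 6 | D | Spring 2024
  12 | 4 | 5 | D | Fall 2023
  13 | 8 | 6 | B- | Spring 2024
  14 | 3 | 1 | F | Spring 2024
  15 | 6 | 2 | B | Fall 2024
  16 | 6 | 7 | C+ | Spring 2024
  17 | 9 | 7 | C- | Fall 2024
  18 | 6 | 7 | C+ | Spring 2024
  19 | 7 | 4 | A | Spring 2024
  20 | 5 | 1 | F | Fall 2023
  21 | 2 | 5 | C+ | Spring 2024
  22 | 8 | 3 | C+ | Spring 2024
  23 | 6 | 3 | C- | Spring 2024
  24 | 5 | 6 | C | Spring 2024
SELECT name, gpa FROM students ORDER BY gpa ASC LIMIT 2

Execution result:
name | gpa
Alice Wilson | 2.12
Sam Miller | 2.12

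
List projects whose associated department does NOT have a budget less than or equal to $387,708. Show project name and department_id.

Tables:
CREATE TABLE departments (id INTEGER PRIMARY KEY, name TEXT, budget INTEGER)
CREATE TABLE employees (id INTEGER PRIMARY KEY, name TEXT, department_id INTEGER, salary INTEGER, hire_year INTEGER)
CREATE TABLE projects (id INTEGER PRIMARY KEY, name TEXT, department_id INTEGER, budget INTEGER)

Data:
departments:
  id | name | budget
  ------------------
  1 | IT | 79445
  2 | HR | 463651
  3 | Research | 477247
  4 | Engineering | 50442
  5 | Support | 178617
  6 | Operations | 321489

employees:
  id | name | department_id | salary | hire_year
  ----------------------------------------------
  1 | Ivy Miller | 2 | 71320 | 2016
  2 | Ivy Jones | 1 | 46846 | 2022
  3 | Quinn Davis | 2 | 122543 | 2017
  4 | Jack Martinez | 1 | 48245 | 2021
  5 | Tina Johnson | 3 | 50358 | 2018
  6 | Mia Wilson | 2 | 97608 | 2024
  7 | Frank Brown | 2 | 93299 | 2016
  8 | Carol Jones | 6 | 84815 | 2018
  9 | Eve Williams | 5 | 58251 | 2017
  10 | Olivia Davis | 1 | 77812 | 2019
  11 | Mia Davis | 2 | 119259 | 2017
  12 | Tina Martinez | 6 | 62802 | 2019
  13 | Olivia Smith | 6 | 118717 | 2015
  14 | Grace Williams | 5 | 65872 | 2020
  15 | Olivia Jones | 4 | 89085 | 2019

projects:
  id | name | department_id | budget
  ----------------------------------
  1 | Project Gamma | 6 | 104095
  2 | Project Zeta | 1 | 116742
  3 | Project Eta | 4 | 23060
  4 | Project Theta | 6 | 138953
SELECT name, department_id FROM projects WHERE department_id NOT IN (SELECT id FROM departments WHERE budget <= 387708)

Execution result:
(no rows)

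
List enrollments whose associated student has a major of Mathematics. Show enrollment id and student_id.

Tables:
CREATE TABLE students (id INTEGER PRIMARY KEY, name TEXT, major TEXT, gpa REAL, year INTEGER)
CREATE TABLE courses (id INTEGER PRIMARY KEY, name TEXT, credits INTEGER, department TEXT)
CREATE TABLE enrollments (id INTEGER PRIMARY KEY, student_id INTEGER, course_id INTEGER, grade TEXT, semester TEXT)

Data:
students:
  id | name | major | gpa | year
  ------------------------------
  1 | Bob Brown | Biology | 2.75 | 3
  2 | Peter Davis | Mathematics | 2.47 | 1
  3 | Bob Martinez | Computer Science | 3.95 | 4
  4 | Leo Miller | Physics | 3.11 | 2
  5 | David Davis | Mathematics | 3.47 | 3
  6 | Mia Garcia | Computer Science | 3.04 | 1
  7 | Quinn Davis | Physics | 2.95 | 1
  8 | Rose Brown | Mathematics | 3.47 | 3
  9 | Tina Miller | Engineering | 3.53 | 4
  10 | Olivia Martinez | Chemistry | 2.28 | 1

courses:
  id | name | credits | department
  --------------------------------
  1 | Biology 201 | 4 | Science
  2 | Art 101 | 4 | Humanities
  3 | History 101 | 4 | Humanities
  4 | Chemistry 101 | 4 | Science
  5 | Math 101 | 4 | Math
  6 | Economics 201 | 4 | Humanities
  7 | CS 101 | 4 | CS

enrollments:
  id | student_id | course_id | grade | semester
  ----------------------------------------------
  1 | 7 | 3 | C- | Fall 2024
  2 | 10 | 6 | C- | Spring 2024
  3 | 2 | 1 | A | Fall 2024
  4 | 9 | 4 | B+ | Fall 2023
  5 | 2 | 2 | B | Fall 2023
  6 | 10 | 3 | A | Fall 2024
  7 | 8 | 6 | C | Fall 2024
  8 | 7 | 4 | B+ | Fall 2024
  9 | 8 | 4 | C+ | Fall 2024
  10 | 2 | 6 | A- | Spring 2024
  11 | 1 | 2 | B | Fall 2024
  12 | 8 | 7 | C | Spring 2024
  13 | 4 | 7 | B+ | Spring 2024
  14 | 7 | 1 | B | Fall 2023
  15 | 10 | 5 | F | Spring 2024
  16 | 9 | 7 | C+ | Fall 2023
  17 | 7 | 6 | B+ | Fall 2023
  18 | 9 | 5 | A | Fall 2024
SELECT id, student_id FROM enrollments WHERE student_id IN (SELECT id FROM students WHERE major = 'Mathematics')

Execution result:
id | student_id
3 | 2
5 | 2
7 | 8
9 | 8
10 | 2
12 | 8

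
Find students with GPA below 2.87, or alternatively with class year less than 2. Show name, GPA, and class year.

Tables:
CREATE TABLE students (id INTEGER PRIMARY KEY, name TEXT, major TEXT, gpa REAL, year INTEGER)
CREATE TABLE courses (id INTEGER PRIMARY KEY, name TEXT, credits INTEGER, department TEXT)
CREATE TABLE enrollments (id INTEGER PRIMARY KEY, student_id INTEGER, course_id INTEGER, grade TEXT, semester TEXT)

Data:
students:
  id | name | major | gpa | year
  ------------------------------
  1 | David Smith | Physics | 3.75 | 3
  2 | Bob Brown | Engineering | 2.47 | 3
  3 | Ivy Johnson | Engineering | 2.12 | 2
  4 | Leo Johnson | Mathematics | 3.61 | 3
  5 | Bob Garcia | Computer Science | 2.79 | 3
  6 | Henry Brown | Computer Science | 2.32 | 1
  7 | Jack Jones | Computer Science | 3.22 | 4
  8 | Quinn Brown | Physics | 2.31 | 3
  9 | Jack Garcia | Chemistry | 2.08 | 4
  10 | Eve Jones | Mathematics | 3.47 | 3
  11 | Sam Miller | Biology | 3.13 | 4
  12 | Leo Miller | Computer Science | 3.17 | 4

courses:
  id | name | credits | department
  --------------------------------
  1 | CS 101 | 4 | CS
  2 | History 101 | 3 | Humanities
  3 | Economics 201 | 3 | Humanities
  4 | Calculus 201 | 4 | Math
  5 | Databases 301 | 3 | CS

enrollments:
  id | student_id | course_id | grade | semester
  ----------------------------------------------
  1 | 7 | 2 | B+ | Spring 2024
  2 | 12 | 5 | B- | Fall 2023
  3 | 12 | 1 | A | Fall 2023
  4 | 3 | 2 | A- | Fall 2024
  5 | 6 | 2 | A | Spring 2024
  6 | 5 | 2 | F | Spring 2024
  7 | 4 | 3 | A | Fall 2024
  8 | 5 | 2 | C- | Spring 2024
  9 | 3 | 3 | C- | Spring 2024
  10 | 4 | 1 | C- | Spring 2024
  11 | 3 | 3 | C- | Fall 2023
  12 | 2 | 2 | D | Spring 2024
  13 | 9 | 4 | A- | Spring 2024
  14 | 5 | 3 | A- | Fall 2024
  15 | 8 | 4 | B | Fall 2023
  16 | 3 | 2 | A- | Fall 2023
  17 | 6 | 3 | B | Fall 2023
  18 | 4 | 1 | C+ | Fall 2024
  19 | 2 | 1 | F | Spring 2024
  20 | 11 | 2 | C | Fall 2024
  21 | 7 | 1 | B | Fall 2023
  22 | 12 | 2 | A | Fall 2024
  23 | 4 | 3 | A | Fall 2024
SELECT name, gpa, year FROM students WHERE gpa < 2.87 OR year < 2

Execution result:
name | gpa | year
Bob Brown | 2.47 | 3
Ivy Johnson | 2.12 | 2
Bob Garcia | 2.79 | 3
Henry Brown | 2.32 | 1
Quinn Brown | 2.31 | 3
Jack Garcia | 2.08 | 4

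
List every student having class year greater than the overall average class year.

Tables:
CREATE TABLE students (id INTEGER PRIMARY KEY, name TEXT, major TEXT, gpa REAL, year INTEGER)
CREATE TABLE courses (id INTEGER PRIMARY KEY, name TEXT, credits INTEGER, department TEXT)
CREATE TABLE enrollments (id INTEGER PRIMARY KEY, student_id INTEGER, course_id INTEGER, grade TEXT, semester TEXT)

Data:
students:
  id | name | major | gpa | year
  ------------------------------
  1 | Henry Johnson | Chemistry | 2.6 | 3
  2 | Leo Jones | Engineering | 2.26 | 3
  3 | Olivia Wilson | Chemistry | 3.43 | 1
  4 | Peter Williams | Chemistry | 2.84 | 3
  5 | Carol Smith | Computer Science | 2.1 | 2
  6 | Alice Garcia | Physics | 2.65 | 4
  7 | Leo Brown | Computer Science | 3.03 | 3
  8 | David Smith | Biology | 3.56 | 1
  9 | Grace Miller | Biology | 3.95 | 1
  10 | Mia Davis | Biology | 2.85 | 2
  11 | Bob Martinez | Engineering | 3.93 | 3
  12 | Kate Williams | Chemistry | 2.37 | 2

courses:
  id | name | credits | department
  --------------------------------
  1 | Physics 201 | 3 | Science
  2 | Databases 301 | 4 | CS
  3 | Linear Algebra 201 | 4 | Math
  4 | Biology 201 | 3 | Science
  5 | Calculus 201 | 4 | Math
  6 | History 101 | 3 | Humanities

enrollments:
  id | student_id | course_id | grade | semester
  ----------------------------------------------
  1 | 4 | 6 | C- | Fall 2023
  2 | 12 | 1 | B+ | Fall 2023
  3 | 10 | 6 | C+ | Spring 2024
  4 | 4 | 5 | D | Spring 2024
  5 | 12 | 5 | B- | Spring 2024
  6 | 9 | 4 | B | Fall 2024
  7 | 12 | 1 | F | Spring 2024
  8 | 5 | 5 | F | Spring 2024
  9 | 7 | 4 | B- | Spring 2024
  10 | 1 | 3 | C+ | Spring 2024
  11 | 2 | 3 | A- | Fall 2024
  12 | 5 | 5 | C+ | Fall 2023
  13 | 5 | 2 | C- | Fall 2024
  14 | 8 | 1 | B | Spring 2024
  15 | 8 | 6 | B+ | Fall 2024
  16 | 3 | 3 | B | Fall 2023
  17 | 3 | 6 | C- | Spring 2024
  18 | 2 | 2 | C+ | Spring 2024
SELECT name, year FROM students WHERE year > (SELECT AVG(year) FROM students)

Execution result:
name | year
Henry Johnson | 3
Leo Jones | 3
Peter Williams | 3
Alice Garcia | 4
Leo Brown | 3
Bob Martinez | 3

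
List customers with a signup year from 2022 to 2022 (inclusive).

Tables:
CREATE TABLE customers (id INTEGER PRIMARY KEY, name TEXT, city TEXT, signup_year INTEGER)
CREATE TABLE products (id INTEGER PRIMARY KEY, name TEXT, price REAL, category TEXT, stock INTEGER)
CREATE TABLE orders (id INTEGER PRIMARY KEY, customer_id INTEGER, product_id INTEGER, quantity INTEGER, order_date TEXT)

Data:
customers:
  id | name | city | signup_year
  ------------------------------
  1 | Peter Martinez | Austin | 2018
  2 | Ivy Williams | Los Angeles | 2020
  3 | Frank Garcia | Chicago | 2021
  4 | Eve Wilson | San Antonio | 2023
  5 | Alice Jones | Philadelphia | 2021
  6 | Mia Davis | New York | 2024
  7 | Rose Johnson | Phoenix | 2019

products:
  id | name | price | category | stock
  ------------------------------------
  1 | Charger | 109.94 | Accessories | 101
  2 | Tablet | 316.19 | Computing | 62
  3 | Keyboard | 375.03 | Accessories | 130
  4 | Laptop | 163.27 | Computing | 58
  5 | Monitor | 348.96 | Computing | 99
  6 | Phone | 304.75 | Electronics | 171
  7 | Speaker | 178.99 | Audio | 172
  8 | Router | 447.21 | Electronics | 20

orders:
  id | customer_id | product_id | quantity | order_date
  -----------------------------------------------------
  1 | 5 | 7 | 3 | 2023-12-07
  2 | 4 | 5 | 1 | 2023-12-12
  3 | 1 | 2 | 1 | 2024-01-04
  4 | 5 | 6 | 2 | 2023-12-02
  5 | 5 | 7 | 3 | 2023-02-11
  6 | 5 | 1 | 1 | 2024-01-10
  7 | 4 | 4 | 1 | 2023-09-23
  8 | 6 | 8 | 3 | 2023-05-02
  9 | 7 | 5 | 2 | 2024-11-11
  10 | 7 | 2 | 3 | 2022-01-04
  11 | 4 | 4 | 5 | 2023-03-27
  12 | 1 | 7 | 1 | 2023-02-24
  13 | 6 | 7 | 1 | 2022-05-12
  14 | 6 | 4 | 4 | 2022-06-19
SELECT name, signup_year FROM customers WHERE signup_year BETWEEN 2022 AND 2022

Execution result:
(no rows)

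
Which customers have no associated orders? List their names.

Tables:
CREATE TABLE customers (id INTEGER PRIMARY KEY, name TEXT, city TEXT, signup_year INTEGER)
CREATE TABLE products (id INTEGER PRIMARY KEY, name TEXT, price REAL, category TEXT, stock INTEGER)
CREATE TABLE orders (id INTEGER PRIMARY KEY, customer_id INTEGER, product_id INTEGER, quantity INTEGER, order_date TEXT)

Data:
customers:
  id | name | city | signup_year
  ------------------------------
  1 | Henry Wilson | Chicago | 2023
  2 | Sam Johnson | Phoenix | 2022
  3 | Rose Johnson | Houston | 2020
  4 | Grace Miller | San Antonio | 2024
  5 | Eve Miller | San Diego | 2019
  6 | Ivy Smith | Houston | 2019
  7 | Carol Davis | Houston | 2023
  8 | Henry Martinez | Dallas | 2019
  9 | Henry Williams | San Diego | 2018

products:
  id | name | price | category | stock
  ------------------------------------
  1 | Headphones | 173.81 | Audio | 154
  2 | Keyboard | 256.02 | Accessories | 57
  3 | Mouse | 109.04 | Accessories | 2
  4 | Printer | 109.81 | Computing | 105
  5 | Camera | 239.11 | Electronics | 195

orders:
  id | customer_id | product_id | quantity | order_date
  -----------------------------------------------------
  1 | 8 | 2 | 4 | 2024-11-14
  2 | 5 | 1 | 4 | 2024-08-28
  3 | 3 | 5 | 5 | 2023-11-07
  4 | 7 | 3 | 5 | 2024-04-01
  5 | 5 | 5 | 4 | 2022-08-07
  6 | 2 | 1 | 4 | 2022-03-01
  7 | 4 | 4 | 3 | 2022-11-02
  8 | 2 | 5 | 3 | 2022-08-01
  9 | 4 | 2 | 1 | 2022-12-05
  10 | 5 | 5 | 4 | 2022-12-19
SELECT p.name FROM customers p LEFT JOIN orders c ON c.customer_id = p.id WHERE c.id IS NULL

Execution result:
name
Henry Wilson
Ivy Smith
Henry Williams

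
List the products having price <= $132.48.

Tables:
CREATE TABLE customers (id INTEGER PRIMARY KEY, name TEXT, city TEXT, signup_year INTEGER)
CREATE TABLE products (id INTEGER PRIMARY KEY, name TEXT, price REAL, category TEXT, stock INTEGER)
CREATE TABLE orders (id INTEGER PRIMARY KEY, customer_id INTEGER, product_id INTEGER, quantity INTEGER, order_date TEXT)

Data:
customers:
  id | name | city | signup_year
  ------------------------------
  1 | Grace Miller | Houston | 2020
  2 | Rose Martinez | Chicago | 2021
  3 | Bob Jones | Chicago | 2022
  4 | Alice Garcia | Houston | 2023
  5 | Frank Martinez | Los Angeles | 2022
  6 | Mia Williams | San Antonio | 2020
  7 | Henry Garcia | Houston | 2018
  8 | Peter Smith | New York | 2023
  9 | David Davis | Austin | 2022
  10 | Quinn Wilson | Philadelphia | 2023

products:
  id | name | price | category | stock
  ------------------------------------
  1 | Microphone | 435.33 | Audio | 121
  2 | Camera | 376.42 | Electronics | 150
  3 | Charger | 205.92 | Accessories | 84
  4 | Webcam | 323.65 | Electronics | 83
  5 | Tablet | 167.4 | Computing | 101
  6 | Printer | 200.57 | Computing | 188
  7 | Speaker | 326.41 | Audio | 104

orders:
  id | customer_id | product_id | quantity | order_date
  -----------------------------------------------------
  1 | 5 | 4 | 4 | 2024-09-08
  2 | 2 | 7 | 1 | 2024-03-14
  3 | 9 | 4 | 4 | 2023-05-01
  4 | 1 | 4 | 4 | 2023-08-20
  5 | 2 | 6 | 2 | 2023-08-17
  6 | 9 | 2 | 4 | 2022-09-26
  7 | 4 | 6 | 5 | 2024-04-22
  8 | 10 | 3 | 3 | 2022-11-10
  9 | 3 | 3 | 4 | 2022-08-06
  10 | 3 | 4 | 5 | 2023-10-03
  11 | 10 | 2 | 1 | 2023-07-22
SELECT name, price FROM products WHERE price <= 132.48

Execution result:
(no rows)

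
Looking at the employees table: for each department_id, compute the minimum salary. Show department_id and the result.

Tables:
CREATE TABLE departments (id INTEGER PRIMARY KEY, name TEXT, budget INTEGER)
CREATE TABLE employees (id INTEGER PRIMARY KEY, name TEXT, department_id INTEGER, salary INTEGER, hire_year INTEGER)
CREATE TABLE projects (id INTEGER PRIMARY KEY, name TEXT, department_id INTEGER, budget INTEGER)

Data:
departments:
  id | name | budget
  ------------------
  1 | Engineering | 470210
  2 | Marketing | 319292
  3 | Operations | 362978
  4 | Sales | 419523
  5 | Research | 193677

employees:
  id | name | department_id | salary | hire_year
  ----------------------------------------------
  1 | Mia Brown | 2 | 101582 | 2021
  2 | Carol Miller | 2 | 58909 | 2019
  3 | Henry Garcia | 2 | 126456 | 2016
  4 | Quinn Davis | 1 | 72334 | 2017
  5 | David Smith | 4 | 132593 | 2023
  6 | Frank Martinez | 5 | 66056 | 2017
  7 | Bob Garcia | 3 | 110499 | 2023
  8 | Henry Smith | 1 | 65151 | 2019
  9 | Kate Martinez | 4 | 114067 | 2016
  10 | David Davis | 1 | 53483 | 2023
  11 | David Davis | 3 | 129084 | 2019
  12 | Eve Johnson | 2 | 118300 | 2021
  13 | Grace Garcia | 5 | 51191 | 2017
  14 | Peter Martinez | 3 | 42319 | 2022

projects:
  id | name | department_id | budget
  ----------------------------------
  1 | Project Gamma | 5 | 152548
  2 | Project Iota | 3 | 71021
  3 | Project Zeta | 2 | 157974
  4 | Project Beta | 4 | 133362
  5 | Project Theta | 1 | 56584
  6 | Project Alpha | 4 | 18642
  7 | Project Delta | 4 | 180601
SELECT department_id, MIN(salary) AS min_salary FROM employees GROUP BY department_id

Execution result:
department_id | min_salary
1 | 53483
2 | 58909
3 | 42319
4 | 114067
5 | 51191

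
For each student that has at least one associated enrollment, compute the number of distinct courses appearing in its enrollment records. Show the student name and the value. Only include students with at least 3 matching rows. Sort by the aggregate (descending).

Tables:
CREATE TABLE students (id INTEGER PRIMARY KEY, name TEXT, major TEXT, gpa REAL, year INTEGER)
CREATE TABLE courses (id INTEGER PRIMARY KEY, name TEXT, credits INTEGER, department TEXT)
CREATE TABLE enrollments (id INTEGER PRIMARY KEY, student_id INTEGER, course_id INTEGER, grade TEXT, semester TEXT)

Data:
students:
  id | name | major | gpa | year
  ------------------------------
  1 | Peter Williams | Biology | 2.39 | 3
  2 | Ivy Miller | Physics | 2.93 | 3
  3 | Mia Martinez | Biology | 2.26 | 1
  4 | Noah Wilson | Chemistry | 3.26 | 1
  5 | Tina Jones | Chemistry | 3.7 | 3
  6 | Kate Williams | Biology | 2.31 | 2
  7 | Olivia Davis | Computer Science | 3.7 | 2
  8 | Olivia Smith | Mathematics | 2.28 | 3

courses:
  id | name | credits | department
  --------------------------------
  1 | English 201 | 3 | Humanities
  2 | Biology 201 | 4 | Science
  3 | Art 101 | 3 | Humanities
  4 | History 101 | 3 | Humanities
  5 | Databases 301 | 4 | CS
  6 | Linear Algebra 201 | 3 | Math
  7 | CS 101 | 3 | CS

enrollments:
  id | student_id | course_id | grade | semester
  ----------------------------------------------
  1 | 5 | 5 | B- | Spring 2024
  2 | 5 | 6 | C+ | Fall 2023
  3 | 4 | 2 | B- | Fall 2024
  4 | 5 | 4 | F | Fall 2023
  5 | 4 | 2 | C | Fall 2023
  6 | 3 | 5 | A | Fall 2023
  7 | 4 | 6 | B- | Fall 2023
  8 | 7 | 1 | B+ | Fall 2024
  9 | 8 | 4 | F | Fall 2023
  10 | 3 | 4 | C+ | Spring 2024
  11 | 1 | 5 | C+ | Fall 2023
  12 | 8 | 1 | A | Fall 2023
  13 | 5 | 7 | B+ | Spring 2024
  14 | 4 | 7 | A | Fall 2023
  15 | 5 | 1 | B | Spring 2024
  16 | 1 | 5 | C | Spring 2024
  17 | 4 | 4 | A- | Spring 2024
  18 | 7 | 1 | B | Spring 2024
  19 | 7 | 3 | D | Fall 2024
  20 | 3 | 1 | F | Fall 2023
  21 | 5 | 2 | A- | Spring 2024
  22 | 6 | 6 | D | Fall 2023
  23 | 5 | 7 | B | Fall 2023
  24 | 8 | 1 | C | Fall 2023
SELECT p.name, COUNT(DISTINCT c.course_id) AS distinct_course_count FROM enrollments c JOIN students p ON c.student_id = p.id GROUP BY p.id, p.name HAVING COUNT(*) >= 3 ORDER BY distinct_course_count DESC

Execution result:
name | distinct_course_count
Tina Jones | 6
Noah Wilson | 4
Mia Martinez | 3
Olivia Davis | 2
Olivia Smith | 2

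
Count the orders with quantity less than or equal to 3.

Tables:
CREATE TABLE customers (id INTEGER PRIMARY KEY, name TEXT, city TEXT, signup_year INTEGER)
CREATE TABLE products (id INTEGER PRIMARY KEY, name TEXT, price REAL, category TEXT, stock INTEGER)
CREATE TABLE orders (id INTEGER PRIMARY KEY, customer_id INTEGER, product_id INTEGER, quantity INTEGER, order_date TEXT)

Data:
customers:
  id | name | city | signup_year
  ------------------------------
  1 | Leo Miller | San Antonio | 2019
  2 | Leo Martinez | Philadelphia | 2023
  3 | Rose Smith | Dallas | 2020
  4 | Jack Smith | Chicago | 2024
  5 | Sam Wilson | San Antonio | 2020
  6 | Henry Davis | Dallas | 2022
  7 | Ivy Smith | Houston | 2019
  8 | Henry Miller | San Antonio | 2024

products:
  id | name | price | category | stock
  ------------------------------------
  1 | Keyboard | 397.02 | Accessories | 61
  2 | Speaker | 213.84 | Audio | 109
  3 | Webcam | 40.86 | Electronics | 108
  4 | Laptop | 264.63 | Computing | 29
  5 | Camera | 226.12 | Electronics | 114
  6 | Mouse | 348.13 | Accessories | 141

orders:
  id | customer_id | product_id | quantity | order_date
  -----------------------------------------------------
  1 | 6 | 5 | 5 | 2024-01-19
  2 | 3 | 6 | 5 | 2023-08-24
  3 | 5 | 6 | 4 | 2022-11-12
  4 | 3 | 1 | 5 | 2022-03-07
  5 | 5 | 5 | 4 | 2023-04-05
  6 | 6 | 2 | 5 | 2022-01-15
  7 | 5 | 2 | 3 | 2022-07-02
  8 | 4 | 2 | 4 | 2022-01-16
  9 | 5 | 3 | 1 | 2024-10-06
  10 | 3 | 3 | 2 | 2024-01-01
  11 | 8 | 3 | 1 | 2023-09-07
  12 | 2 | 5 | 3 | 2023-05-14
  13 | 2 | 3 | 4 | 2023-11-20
SELECT COUNT(*) FROM orders WHERE quantity <= 3

Execution result:
5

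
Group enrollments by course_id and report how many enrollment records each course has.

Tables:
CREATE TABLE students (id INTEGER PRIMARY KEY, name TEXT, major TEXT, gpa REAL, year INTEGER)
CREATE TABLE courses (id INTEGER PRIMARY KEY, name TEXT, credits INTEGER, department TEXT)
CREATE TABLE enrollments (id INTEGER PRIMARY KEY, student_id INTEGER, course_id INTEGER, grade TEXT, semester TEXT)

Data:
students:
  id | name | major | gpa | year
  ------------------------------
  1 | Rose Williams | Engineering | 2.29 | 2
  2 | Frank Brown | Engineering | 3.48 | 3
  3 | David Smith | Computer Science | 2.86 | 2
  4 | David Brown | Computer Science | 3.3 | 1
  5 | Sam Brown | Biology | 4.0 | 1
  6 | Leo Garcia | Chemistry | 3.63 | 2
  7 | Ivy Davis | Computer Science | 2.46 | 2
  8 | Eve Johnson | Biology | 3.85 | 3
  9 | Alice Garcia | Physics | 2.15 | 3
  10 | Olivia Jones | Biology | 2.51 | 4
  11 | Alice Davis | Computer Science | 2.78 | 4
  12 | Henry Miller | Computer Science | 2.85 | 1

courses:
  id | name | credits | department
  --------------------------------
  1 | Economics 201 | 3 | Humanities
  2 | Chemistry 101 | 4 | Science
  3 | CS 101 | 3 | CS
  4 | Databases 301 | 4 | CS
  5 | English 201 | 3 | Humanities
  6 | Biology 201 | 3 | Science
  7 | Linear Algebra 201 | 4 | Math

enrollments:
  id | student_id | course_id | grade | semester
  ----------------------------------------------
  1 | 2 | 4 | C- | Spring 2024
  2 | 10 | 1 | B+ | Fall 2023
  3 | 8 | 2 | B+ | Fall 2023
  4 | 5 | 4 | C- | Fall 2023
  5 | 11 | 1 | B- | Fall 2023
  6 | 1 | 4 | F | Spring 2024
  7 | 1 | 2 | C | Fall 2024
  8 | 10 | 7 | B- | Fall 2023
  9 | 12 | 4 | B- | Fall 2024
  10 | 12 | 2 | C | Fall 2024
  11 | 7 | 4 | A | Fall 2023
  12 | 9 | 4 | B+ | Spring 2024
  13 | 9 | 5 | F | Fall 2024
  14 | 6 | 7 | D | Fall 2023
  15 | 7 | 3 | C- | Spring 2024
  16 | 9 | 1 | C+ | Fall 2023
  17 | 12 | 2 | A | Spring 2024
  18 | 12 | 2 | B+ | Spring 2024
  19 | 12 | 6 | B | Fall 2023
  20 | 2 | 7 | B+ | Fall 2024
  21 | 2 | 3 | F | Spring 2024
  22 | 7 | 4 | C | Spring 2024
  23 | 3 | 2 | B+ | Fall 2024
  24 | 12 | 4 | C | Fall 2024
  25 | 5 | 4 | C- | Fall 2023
SELECT course_id, COUNT(*) AS enrollment_count FROM enrollments GROUP BY course_id

Execution result:
course_id | enrollment_count
1 | 3
2 | 6
3 | 2
4 | 9
5 | 1
6 | 1
7 | 3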